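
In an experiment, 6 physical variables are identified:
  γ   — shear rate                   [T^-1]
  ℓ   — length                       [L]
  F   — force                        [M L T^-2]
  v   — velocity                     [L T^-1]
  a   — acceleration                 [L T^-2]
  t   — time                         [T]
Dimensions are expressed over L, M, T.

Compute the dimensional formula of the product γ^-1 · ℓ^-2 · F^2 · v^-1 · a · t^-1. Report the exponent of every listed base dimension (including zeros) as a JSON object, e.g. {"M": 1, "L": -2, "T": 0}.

Dimensional matrix (L×M×T by γ×ℓ×F×v×a×t):
  L: [ 0  1  1  1  1  0]
  M: [ 0  0  1  0  0  0]
  T: [-1  0 -2 -1 -2  1]
  [L]: (-1)·0+(-2)·1+(2)·1+(-1)·1+(1)·1+(-1)·0 = 0
  [M]: (-1)·0+(-2)·0+(2)·1+(-1)·0+(1)·0+(-1)·0 = 2
  [T]: (-1)·-1+(-2)·0+(2)·-2+(-1)·-1+(1)·-2+(-1)·1 = -5
⇒ M^2 T^-5

{"L": 0, "M": 2, "T": -5}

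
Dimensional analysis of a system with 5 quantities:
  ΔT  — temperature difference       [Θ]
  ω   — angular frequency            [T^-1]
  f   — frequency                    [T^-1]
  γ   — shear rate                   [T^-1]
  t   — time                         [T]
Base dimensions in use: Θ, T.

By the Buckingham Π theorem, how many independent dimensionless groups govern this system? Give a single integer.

3

Exponent matrix [Θ,T] × [ΔT,ω,f,γ,t]:
  Θ: [ 1  0  0  0  0]
  T: [ 0 -1 -1 -1  1]
Row reduction gives pivot columns ΔT,ω; rank = 2
5 vars − rank 2 = 3 Π groups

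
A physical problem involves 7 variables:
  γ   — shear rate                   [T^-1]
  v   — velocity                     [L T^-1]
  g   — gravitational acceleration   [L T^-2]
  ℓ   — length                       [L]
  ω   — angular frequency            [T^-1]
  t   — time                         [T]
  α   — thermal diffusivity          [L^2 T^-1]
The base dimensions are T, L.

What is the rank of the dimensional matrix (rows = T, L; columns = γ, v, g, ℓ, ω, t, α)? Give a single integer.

Write exponents as rows T,L / cols γ,v,g,ℓ,ω,t,α:
  T: [-1 -1 -2  0 -1  1 -1]
  L: [ 0  1  1  1  0  0  2]
Row reduction gives pivot columns γ,v; rank = 2

2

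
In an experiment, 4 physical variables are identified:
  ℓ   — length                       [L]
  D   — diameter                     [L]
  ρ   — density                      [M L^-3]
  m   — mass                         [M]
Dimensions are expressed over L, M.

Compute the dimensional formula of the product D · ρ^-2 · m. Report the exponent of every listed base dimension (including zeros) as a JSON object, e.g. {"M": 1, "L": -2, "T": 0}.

{"L": 7, "M": -1}

Exponent matrix [L,M] × [ℓ,D,ρ,m]:
  L: [ 1  1 -3  0]
  M: [ 0  0  1  1]
  [L]: (1)·1+(-2)·-3+(1)·0 = 7
  [M]: (1)·0+(-2)·1+(1)·1 = -1
⇒ L^7 M^-1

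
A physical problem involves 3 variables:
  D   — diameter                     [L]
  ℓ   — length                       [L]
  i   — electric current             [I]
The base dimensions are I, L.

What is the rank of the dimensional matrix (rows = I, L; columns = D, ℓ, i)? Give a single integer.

2

Write exponents as rows I,L / cols D,ℓ,i:
  I: [ 0  0  1]
  L: [ 1  1  0]
RREF → pivots at {D,i} ⇒ r = 2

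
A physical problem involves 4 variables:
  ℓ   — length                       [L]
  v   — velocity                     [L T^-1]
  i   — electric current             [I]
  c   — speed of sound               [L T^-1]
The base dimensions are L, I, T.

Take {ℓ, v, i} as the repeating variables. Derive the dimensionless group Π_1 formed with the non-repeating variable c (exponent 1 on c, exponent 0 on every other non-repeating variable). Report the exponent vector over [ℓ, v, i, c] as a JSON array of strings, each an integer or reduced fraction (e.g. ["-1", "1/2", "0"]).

["0", "-1", "0", "1"]

Exponent matrix [L,I,T] × [ℓ,v,i,c]:
  L: [ 1  1  0  1]
  I: [ 0  0  1  0]
  T: [ 0 -1  0 -1]
Echelon form has 3 nonzero rows (pivots: ℓ,v,i)
Pivot set = {ℓ,v,i}, free = {c}
RREF:
  r0: [   1    0    0    0]
  r1: [   0    1    0    1]
  r2: [   0    0    1    0]
Fix exponent of c at 1; solve each RREF row for its pivot's exponent:
  r0: exp(ℓ) + (0)·1 = 0 ⇒ exp(ℓ) = 0
  r1: exp(v) + (1)·1 = 0 ⇒ exp(v) = -1
  r2: exp(i) + (0)·1 = 0 ⇒ exp(i) = 0
Π_1 = v^-1 · c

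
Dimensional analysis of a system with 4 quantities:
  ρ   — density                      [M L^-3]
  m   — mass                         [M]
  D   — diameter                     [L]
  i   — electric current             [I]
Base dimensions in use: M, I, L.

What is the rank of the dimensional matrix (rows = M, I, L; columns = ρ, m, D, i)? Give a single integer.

3

Write exponents as rows M,I,L / cols ρ,m,D,i:
  M: [ 1  1  0  0]
  I: [ 0  0  0  1]
  L: [-3  0  1  0]
Row reduction gives pivot columns ρ,m,i; rank = 3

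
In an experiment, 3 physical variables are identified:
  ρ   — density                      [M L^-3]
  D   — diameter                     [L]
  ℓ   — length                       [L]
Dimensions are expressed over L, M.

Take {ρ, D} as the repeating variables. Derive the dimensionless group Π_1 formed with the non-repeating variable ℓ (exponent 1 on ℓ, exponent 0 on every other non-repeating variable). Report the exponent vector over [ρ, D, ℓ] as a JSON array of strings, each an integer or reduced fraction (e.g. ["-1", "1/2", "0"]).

["0", "-1", "1"]

Write exponents as rows L,M / cols ρ,D,ℓ:
  L: [-3  1  1]
  M: [ 1  0  0]
RREF → pivots at {ρ,D} ⇒ r = 2
Repeat: ρ,D; free: ℓ
RREF:
  r0: [   1    0    0]
  r1: [   0    1    1]
Fix exponent of ℓ at 1; solve each RREF row for its pivot's exponent:
  r0: exp(ρ) + (0)·1 = 0 ⇒ exp(ρ) = 0
  r1: exp(D) + (1)·1 = 0 ⇒ exp(D) = -1
Π_1 = D^-1 · ℓ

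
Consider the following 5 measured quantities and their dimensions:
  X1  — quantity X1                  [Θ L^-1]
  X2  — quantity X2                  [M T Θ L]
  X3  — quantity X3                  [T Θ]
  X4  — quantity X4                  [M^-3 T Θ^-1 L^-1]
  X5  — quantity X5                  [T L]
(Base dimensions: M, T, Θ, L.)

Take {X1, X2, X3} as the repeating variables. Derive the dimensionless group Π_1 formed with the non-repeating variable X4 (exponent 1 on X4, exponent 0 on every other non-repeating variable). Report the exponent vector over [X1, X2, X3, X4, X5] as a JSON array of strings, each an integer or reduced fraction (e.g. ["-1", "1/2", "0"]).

Write exponents as rows M,T,Θ,L / cols X1,X2,X3,X4,X5:
  M: [ 0  1  0 -3  0]
  T: [ 0  1  1  1  1]
  Θ: [ 1  1  1 -1  0]
  L: [-1  1  0 -1  1]
Echelon form has 3 nonzero rows (pivots: X1,X2,X3)
Repeat: X1,X2,X3; free: X4,X5
RREF:
  r0: [   1    0    0   -2   -1]
  r1: [   0    1    0   -3    0]
  r2: [   0    0    1    4    1]
  r3: [   0    0    0    0    0]
Fix exponent of X4 at 1, X5 at 0; solve each RREF row for its pivot's exponent:
  r0: exp(X1) + (-2)·1 = 0 ⇒ exp(X1) = 2
  r1: exp(X2) + (-3)·1 = 0 ⇒ exp(X2) = 3
  r2: exp(X3) + (4)·1 = 0 ⇒ exp(X3) = -4
Π_1 = X1^2 · X2^3 · X3^-4 · X4

["2", "3", "-4", "1", "0"]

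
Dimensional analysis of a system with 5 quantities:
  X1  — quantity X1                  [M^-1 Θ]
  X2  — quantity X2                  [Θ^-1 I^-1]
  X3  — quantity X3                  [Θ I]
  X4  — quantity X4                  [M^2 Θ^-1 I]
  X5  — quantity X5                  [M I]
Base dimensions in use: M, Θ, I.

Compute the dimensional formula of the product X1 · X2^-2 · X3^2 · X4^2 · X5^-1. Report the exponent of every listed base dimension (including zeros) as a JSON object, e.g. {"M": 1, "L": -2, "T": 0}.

{"M": 2, "Θ": 3, "I": 5}

Write exponents as rows M,Θ,I / cols X1,X2,X3,X4,X5:
  M: [-1  0  0  2  1]
  Θ: [ 1 -1  1 -1  0]
  I: [ 0 -1  1  1  1]
  [M]: (1)·-1+(-2)·0+(2)·0+(2)·2+(-1)·1 = 2
  [Θ]: (1)·1+(-2)·-1+(2)·1+(2)·-1+(-1)·0 = 3
  [I]: (1)·0+(-2)·-1+(2)·1+(2)·1+(-1)·1 = 5
⇒ M^2 Θ^3 I^5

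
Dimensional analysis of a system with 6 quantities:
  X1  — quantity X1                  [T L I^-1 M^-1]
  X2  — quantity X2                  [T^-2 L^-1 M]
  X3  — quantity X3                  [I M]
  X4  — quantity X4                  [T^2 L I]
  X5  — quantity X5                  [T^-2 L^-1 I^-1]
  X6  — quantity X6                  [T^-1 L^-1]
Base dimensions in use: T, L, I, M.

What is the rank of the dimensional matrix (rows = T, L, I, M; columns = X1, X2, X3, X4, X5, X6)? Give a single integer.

Exponent matrix [T,L,I,M] × [X1,X2,X3,X4,X5,X6]:
  T: [ 1 -2  0  2 -2 -1]
  L: [ 1 -1  0  1 -1 -1]
  I: [-1  0  1  1 -1  0]
  M: [-1  1  1  0  0  0]
RREF → pivots at {X1,X2,X3} ⇒ r = 3

3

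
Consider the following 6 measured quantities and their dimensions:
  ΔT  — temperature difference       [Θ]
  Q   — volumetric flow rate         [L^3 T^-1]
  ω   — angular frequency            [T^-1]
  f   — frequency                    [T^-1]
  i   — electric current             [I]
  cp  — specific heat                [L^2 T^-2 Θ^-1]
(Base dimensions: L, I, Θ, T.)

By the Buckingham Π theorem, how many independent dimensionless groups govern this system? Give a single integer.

Write exponents as rows L,I,Θ,T / cols ΔT,Q,ω,f,i,cp:
  L: [ 0  3  0  0  0  2]
  I: [ 0  0  0  0  1  0]
  Θ: [ 1  0  0  0  0 -1]
  T: [ 0 -1 -1 -1  0 -2]
RREF → pivots at {ΔT,Q,ω,i} ⇒ r = 4
6 vars − rank 4 = 2 Π groups

2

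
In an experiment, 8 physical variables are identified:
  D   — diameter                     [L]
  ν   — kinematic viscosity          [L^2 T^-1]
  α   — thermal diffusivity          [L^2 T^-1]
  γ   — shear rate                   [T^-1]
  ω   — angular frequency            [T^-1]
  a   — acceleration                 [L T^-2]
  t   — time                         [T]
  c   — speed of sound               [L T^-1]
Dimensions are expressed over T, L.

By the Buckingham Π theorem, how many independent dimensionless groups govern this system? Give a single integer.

Write exponents as rows T,L / cols D,ν,α,γ,ω,a,t,c:
  T: [ 0 -1 -1 -1 -1 -2  1 -1]
  L: [ 1  2  2  0  0  1  0  1]
Row reduction gives pivot columns D,ν; rank = 2
Π count = n − r = 8 − 2 = 6

6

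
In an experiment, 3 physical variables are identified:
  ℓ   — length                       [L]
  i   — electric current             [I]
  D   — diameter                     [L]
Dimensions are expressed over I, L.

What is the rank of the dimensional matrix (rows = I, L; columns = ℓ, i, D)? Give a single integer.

Write exponents as rows I,L / cols ℓ,i,D:
  I: [ 0  1  0]
  L: [ 1  0  1]
Echelon form has 2 nonzero rows (pivots: ℓ,i)

2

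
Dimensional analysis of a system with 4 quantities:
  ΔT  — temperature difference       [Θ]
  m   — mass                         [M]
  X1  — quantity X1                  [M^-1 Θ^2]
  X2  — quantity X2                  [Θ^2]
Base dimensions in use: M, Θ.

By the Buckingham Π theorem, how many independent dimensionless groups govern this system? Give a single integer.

2

Exponent matrix [M,Θ] × [ΔT,m,X1,X2]:
  M: [ 0  1 -1  0]
  Θ: [ 1  0  2  2]
Echelon form has 2 nonzero rows (pivots: ΔT,m)
n=4, r=2 ⇒ 2 dimensionless groups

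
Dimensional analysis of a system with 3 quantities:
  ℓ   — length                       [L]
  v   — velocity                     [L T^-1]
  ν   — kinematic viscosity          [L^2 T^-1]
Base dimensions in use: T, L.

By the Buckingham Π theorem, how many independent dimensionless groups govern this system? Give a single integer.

1

Dimensional matrix (T×L by ℓ×v×ν):
  T: [ 0 -1 -1]
  L: [ 1  1  2]
Echelon form has 2 nonzero rows (pivots: ℓ,v)
Π count = n − r = 3 − 2 = 1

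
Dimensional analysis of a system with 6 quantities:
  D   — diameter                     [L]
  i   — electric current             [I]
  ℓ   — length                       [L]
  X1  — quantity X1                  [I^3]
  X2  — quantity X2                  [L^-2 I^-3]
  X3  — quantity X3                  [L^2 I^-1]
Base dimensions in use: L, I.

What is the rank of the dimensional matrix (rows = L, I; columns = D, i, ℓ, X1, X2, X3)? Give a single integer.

2

Exponent matrix [L,I] × [D,i,ℓ,X1,X2,X3]:
  L: [ 1  0  1  0 -2  2]
  I: [ 0  1  0  3 -3 -1]
Echelon form has 2 nonzero rows (pivots: D,i)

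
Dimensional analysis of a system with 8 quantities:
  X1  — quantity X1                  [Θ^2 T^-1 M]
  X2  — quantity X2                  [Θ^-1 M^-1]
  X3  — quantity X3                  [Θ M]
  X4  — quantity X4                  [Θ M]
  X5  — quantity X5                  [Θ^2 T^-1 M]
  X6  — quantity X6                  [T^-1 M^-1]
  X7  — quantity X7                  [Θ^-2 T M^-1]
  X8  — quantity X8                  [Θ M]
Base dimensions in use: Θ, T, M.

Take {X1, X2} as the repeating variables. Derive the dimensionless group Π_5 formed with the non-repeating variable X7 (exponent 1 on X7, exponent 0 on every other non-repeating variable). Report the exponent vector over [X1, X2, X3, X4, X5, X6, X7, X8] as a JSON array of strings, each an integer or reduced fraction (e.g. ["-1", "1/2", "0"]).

["1", "0", "0", "0", "0", "0", "1", "0"]

Exponent matrix [Θ,T,M] × [X1,X2,X3,X4,X5,X6,X7,X8]:
  Θ: [ 2 -1  1  1  2  0 -2  1]
  T: [-1  0  0  0 -1 -1  1  0]
  M: [ 1 -1  1  1  1 -1 -1  1]
Echelon form has 2 nonzero rows (pivots: X1,X2)
Repeat: X1,X2; free: X3,X4,X5,X6,X7,X8
RREF:
  r0: [   1    0    0    0    1    1   -1    0]
  r1: [   0    1   -1   -1    0    2    0   -1]
  r2: [   0    0    0    0    0    0    0    0]
Fix exponent of X7 at 1, X3 at 0, X4 at 0, X5 at 0, X6 at 0, X8 at 0; solve each RREF row for its pivot's exponent:
  r0: exp(X1) + (-1)·1 = 0 ⇒ exp(X1) = 1
  r1: exp(X2) + (0)·1 = 0 ⇒ exp(X2) = 0
Π_5 = X1 · X7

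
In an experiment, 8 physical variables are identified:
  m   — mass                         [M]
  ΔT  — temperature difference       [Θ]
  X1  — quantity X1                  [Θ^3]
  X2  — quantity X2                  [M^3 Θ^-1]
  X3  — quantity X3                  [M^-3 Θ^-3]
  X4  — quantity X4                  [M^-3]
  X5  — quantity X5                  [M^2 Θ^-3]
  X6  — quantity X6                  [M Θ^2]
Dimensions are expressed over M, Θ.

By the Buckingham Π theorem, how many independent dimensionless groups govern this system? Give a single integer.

Dimensional matrix (M×Θ by m×ΔT×X1×X2×X3×X4×X5×X6):
  M: [ 1  0  0  3 -3 -3  2  1]
  Θ: [ 0  1  3 -1 -3  0 -3  2]
Echelon form has 2 nonzero rows (pivots: m,ΔT)
Π count = n − r = 8 − 2 = 6

6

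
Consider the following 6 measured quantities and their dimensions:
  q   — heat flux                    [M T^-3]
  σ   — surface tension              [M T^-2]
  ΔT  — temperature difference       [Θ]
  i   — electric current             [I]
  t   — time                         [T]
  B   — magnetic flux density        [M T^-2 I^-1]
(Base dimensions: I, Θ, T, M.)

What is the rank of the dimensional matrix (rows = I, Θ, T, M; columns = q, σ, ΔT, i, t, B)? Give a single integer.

Write exponents as rows I,Θ,T,M / cols q,σ,ΔT,i,t,B:
  I: [ 0  0  0  1  0 -1]
  Θ: [ 0  0  1  0  0  0]
  T: [-3 -2  0  0  1 -2]
  M: [ 1  1  0  0  0  1]
Row reduction gives pivot columns q,σ,ΔT,i; rank = 4

4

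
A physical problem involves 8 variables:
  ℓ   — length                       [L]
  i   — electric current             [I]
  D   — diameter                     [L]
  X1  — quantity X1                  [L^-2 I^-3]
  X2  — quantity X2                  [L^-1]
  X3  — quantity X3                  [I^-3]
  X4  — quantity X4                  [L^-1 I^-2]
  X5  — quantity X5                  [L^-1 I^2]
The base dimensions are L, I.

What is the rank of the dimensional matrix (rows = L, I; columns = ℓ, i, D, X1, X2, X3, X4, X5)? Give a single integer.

Exponent matrix [L,I] × [ℓ,i,D,X1,X2,X3,X4,X5]:
  L: [ 1  0  1 -2 -1  0 -1 -1]
  I: [ 0  1  0 -3  0 -3 -2  2]
RREF → pivots at {ℓ,i} ⇒ r = 2

2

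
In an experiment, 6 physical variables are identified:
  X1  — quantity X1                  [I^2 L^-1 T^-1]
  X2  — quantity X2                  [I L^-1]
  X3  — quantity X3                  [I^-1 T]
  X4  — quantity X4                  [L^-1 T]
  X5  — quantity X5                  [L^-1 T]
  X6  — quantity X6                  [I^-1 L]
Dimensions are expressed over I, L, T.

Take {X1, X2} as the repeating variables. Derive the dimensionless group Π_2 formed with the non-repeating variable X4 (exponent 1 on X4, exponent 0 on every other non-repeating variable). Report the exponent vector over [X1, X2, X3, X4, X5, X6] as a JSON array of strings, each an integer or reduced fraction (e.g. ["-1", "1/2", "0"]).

["1", "-2", "0", "1", "0", "0"]

Exponent matrix [I,L,T] × [X1,X2,X3,X4,X5,X6]:
  I: [ 2  1 -1  0  0 -1]
  L: [-1 -1  0 -1 -1  1]
  T: [-1  0  1  1  1  0]
Echelon form has 2 nonzero rows (pivots: X1,X2)
Pivot set = {X1,X2}, free = {X3,X4,X5,X6}
RREF:
  r0: [   1    0   -1   -1   -1    0]
  r1: [   0    1    1    2    2   -1]
  r2: [   0    0    0    0    0    0]
Fix exponent of X4 at 1, X3 at 0, X5 at 0, X6 at 0; solve each RREF row for its pivot's exponent:
  r0: exp(X1) + (-1)·1 = 0 ⇒ exp(X1) = 1
  r1: exp(X2) + (2)·1 = 0 ⇒ exp(X2) = -2
Π_2 = X1 · X2^-2 · X4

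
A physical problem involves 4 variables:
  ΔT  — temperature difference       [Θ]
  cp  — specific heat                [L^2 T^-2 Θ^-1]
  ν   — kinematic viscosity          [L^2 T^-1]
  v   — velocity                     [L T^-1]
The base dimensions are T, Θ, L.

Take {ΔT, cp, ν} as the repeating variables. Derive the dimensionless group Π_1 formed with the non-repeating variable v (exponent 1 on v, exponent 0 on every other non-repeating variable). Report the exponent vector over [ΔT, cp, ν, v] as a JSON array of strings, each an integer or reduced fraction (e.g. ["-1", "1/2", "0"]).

["-1/2", "-1/2", "0", "1"]

Write exponents as rows T,Θ,L / cols ΔT,cp,ν,v:
  T: [ 0 -2 -1 -1]
  Θ: [ 1 -1  0  0]
  L: [ 0  2  2  1]
RREF → pivots at {ΔT,cp,ν} ⇒ r = 3
Repeat: ΔT,cp,ν; free: v
RREF:
  r0: [   1    0    0  1/2]
  r1: [   0    1    0  1/2]
  r2: [   0    0    1    0]
Fix exponent of v at 1; solve each RREF row for its pivot's exponent:
  r0: exp(ΔT) + (1/2)·1 = 0 ⇒ exp(ΔT) = -1/2
  r1: exp(cp) + (1/2)·1 = 0 ⇒ exp(cp) = -1/2
  r2: exp(ν) + (0)·1 = 0 ⇒ exp(ν) = 0
Π_1 = ΔT^(-1/2) · cp^(-1/2) · v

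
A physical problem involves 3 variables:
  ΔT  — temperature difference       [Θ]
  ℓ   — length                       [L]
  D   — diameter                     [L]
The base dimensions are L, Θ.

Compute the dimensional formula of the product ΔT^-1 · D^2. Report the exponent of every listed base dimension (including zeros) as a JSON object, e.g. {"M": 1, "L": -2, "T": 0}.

{"L": 2, "Θ": -1}

Dimensional matrix (L×Θ by ΔT×ℓ×D):
  L: [ 0  1  1]
  Θ: [ 1  0  0]
  [L]: (-1)·0+(2)·1 = 2
  [Θ]: (-1)·1+(2)·0 = -1
⇒ L^2 Θ^-1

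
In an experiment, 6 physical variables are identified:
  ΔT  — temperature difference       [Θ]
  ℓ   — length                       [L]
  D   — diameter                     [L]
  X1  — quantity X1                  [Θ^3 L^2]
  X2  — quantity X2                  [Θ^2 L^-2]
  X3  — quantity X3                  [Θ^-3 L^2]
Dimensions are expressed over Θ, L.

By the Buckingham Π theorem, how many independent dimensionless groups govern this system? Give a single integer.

4

Write exponents as rows Θ,L / cols ΔT,ℓ,D,X1,X2,X3:
  Θ: [ 1  0  0  3  2 -3]
  L: [ 0  1  1  2 -2  2]
Echelon form has 2 nonzero rows (pivots: ΔT,ℓ)
n=6, r=2 ⇒ 4 dimensionless groups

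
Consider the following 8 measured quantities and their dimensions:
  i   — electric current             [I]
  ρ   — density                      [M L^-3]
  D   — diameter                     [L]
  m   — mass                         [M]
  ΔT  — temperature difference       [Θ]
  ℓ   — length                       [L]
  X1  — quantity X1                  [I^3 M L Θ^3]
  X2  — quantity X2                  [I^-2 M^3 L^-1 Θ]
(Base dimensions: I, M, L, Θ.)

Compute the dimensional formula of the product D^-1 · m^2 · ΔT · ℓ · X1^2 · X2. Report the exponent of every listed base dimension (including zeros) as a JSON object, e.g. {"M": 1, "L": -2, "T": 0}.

Write exponents as rows I,M,L,Θ / cols i,ρ,D,m,ΔT,ℓ,X1,X2:
  I: [ 1  0  0  0  0  0  3 -2]
  M: [ 0  1  0  1  0  0  1  3]
  L: [ 0 -3  1  0  0  1  1 -1]
  Θ: [ 0  0  0  0  1  0  3  1]
  [I]: (-1)·0+(2)·0+(1)·0+(1)·0+(2)·3+(1)·-2 = 4
  [M]: (-1)·0+(2)·1+(1)·0+(1)·0+(2)·1+(1)·3 = 7
  [L]: (-1)·1+(2)·0+(1)·0+(1)·1+(2)·1+(1)·-1 = 1
  [Θ]: (-1)·0+(2)·0+(1)·1+(1)·0+(2)·3+(1)·1 = 8
⇒ I^4 M^7 L Θ^8

{"I": 4, "M": 7, "L": 1, "Θ": 8}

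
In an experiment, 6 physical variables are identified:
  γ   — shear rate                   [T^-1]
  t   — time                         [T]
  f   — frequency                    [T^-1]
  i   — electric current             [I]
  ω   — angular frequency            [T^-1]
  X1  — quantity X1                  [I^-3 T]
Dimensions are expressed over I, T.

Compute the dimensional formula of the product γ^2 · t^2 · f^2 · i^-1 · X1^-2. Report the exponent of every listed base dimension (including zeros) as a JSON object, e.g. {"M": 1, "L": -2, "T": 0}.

{"I": 5, "T": -4}

Dimensional matrix (I×T by γ×t×f×i×ω×X1):
  I: [ 0  0  0  1  0 -3]
  T: [-1  1 -1  0 -1  1]
  [I]: (2)·0+(2)·0+(2)·0+(-1)·1+(-2)·-3 = 5
  [T]: (2)·-1+(2)·1+(2)·-1+(-1)·0+(-2)·1 = -4
⇒ I^5 T^-4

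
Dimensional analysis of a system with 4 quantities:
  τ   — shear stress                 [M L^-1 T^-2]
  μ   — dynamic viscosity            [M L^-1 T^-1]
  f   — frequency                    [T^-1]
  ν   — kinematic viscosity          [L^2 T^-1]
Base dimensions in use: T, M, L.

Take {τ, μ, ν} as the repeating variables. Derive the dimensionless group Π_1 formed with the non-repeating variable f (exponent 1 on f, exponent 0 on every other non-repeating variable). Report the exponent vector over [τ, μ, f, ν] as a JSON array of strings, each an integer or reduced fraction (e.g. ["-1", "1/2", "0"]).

Write exponents as rows T,M,L / cols τ,μ,f,ν:
  T: [-2 -1 -1 -1]
  M: [ 1  1  0  0]
  L: [-1 -1  0  2]
RREF → pivots at {τ,μ,ν} ⇒ r = 3
Pivot set = {τ,μ,ν}, free = {f}
RREF:
  r0: [   1    0    1    0]
  r1: [   0    1   -1    0]
  r2: [   0    0    0    1]
Fix exponent of f at 1; solve each RREF row for its pivot's exponent:
  r0: exp(τ) + (1)·1 = 0 ⇒ exp(τ) = -1
  r1: exp(μ) + (-1)·1 = 0 ⇒ exp(μ) = 1
  r2: exp(ν) + (0)·1 = 0 ⇒ exp(ν) = 0
Π_1 = τ^-1 · μ · f

["-1", "1", "1", "0"]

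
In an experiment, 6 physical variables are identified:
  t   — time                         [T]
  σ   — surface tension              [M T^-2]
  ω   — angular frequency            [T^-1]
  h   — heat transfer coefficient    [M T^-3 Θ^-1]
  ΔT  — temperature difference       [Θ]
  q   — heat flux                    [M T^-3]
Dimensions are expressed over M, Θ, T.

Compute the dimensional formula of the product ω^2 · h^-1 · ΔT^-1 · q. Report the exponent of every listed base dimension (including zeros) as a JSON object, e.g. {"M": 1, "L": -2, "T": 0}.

{"M": 0, "Θ": 0, "T": -2}

Exponent matrix [M,Θ,T] × [t,σ,ω,h,ΔT,q]:
  M: [ 0  1  0  1  0  1]
  Θ: [ 0  0  0 -1  1  0]
  T: [ 1 -2 -1 -3  0 -3]
  [M]: (2)·0+(-1)·1+(-1)·0+(1)·1 = 0
  [Θ]: (2)·0+(-1)·-1+(-1)·1+(1)·0 = 0
  [T]: (2)·-1+(-1)·-3+(-1)·0+(1)·-3 = -2
⇒ T^-2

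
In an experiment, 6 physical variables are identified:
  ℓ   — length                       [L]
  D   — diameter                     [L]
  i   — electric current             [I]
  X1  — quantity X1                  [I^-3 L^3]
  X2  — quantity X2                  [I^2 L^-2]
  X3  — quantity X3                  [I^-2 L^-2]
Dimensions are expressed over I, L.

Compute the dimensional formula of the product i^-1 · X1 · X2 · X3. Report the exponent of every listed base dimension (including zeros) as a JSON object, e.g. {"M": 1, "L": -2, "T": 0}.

Exponent matrix [I,L] × [ℓ,D,i,X1,X2,X3]:
  I: [ 0  0  1 -3  2 -2]
  L: [ 1  1  0  3 -2 -2]
  [I]: (-1)·1+(1)·-3+(1)·2+(1)·-2 = -4
  [L]: (-1)·0+(1)·3+(1)·-2+(1)·-2 = -1
⇒ I^-4 L^-1

{"I": -4, "L": -1}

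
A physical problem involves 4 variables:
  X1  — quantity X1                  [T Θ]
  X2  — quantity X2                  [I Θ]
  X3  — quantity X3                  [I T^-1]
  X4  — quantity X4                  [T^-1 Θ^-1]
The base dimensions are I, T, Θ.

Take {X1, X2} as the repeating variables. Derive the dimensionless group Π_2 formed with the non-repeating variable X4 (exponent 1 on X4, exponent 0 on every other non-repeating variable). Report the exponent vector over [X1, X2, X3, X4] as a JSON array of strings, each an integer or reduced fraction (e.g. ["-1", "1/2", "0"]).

Write exponents as rows I,T,Θ / cols X1,X2,X3,X4:
  I: [ 0  1  1  0]
  T: [ 1  0 -1 -1]
  Θ: [ 1  1  0 -1]
Row reduction gives pivot columns X1,X2; rank = 2
Repeat: X1,X2; free: X3,X4
RREF:
  r0: [   1    0   -1   -1]
  r1: [   0    1    1    0]
  r2: [   0    0    0    0]
Fix exponent of X4 at 1, X3 at 0; solve each RREF row for its pivot's exponent:
  r0: exp(X1) + (-1)·1 = 0 ⇒ exp(X1) = 1
  r1: exp(X2) + (0)·1 = 0 ⇒ exp(X2) = 0
Π_2 = X1 · X4

["1", "0", "0", "1"]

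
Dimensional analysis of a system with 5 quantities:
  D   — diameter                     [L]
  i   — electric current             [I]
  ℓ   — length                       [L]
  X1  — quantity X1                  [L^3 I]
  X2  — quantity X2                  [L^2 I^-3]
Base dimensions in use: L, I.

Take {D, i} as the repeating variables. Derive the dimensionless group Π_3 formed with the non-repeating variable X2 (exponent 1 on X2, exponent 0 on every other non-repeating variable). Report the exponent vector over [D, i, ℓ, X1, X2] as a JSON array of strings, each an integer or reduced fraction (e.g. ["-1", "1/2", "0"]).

Exponent matrix [L,I] × [D,i,ℓ,X1,X2]:
  L: [ 1  0  1  3  2]
  I: [ 0  1  0  1 -3]
Echelon form has 2 nonzero rows (pivots: D,i)
Repeat: D,i; free: ℓ,X1,X2
RREF:
  r0: [   1    0    1    3    2]
  r1: [   0    1    0    1   -3]
Fix exponent of X2 at 1, ℓ at 0, X1 at 0; solve each RREF row for its pivot's exponent:
  r0: exp(D) + (2)·1 = 0 ⇒ exp(D) = -2
  r1: exp(i) + (-3)·1 = 0 ⇒ exp(i) = 3
Π_3 = D^-2 · i^3 · X2

["-2", "3", "0", "0", "1"]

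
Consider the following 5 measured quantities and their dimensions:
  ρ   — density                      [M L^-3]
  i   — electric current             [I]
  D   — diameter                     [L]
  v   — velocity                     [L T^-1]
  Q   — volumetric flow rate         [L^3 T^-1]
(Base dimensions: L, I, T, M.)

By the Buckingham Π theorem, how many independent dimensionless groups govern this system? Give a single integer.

1

Exponent matrix [L,I,T,M] × [ρ,i,D,v,Q]:
  L: [-3  0  1  1  3]
  I: [ 0  1  0  0  0]
  T: [ 0  0  0 -1 -1]
  M: [ 1  0  0  0  0]
Row reduction gives pivot columns ρ,i,D,v; rank = 4
n=5, r=4 ⇒ 1 dimensionless group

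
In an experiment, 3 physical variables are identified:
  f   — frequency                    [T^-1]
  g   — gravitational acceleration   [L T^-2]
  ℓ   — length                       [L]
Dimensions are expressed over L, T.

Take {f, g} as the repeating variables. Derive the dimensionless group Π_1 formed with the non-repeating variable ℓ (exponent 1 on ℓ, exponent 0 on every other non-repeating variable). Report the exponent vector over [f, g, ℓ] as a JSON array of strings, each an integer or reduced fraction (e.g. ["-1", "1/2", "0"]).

["2", "-1", "1"]

Write exponents as rows L,T / cols f,g,ℓ:
  L: [ 0  1  1]
  T: [-1 -2  0]
RREF → pivots at {f,g} ⇒ r = 2
Repeat: f,g; free: ℓ
RREF:
  r0: [   1    0   -2]
  r1: [   0    1    1]
Fix exponent of ℓ at 1; solve each RREF row for its pivot's exponent:
  r0: exp(f) + (-2)·1 = 0 ⇒ exp(f) = 2
  r1: exp(g) + (1)·1 = 0 ⇒ exp(g) = -1
Π_1 = f^2 · g^-1 · ℓ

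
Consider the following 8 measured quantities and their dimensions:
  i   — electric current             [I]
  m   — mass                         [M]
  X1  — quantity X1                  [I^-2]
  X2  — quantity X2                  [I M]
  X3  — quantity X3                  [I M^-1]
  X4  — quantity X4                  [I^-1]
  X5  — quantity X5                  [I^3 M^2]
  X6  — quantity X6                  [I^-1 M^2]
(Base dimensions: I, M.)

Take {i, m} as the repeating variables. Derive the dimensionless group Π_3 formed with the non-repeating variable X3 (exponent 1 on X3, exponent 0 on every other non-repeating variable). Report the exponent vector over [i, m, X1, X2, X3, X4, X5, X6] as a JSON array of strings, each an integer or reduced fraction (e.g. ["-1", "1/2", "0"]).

Dimensional matrix (I×M by i×m×X1×X2×X3×X4×X5×X6):
  I: [ 1  0 -2  1  1 -1  3 -1]
  M: [ 0  1  0  1 -1  0  2  2]
Row reduction gives pivot columns i,m; rank = 2
Pivot set = {i,m}, free = {X1,X2,X3,X4,X5,X6}
RREF:
  r0: [   1    0   -2    1    1   -1    3   -1]
  r1: [   0    1    0    1   -1    0    2    2]
Fix exponent of X3 at 1, X1 at 0, X2 at 0, X4 at 0, X5 at 0, X6 at 0; solve each RREF row for its pivot's exponent:
  r0: exp(i) + (1)·1 = 0 ⇒ exp(i) = -1
  r1: exp(m) + (-1)·1 = 0 ⇒ exp(m) = 1
Π_3 = i^-1 · m · X3

["-1", "1", "0", "0", "1", "0", "0", "0"]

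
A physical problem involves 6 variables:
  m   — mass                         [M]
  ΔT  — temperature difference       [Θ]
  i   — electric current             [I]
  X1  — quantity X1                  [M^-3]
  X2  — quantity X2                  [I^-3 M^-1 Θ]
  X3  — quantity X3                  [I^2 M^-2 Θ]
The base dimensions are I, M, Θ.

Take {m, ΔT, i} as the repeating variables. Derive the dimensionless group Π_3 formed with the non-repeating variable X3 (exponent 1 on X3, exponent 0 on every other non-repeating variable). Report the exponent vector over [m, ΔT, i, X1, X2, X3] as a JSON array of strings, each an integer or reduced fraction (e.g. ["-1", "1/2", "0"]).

Write exponents as rows I,M,Θ / cols m,ΔT,i,X1,X2,X3:
  I: [ 0  0  1  0 -3  2]
  M: [ 1  0  0 -3 -1 -2]
  Θ: [ 0  1  0  0  1  1]
Row reduction gives pivot columns m,ΔT,i; rank = 3
Pivot set = {m,ΔT,i}, free = {X1,X2,X3}
RREF:
  r0: [   1    0    0   -3   -1   -2]
  r1: [   0    1    0    0    1    1]
  r2: [   0    0    1    0   -3    2]
Fix exponent of X3 at 1, X1 at 0, X2 at 0; solve each RREF row for its pivot's exponent:
  r0: exp(m) + (-2)·1 = 0 ⇒ exp(m) = 2
  r1: exp(ΔT) + (1)·1 = 0 ⇒ exp(ΔT) = -1
  r2: exp(i) + (2)·1 = 0 ⇒ exp(i) = -2
Π_3 = m^2 · ΔT^-1 · i^-2 · X3

["2", "-1", "-2", "0", "0", "1"]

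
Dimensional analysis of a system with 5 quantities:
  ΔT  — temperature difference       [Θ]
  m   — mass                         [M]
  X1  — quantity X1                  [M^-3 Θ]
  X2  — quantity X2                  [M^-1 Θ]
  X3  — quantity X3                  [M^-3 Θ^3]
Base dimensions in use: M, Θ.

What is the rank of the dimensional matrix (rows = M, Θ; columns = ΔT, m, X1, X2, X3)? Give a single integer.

2

Exponent matrix [M,Θ] × [ΔT,m,X1,X2,X3]:
  M: [ 0  1 -3 -1 -3]
  Θ: [ 1  0  1  1  3]
Echelon form has 2 nonzero rows (pivots: ΔT,m)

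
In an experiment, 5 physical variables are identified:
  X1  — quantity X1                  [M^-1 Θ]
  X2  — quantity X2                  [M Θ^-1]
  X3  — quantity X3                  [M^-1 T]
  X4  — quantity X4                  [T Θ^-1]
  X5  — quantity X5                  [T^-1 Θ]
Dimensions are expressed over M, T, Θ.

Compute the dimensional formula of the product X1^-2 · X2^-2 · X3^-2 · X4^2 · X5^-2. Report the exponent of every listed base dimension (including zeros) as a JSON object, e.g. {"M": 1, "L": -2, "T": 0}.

{"M": 2, "T": 2, "Θ": -4}

Dimensional matrix (M×T×Θ by X1×X2×X3×X4×X5):
  M: [-1  1 -1  0  0]
  T: [ 0  0  1  1 -1]
  Θ: [ 1 -1  0 -1  1]
  [M]: (-2)·-1+(-2)·1+(-2)·-1+(2)·0+(-2)·0 = 2
  [T]: (-2)·0+(-2)·0+(-2)·1+(2)·1+(-2)·-1 = 2
  [Θ]: (-2)·1+(-2)·-1+(-2)·0+(2)·-1+(-2)·1 = -4
⇒ M^2 T^2 Θ^-4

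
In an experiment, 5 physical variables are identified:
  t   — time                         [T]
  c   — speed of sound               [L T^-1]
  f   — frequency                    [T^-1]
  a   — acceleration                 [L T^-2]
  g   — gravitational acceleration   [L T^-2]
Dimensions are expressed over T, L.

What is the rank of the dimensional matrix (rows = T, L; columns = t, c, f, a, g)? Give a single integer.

2

Write exponents as rows T,L / cols t,c,f,a,g:
  T: [ 1 -1 -1 -2 -2]
  L: [ 0  1  0  1  1]
RREF → pivots at {t,c} ⇒ r = 2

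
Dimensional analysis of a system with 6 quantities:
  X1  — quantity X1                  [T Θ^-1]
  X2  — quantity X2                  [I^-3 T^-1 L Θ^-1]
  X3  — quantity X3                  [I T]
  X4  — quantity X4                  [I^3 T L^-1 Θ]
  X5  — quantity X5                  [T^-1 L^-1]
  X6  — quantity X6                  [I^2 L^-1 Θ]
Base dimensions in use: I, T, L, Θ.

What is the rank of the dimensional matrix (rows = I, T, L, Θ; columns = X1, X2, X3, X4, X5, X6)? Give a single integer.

Dimensional matrix (I×T×L×Θ by X1×X2×X3×X4×X5×X6):
  I: [ 0 -3  1  3  0  2]
  T: [ 1 -1  1  1 -1  0]
  L: [ 0  1  0 -1 -1 -1]
  Θ: [-1 -1  0  1  0  1]
Row reduction gives pivot columns X1,X2,X3; rank = 3

3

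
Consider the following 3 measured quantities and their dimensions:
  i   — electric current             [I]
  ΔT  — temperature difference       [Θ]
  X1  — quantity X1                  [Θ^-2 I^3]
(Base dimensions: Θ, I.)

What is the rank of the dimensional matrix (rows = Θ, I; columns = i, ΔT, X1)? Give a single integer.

2

Write exponents as rows Θ,I / cols i,ΔT,X1:
  Θ: [ 0  1 -2]
  I: [ 1  0  3]
Echelon form has 2 nonzero rows (pivots: i,ΔT)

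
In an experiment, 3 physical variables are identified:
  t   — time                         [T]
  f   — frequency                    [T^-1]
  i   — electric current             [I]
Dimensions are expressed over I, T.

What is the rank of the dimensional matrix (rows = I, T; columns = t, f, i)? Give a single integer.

Dimensional matrix (I×T by t×f×i):
  I: [ 0  0  1]
  T: [ 1 -1  0]
Echelon form has 2 nonzero rows (pivots: t,i)

2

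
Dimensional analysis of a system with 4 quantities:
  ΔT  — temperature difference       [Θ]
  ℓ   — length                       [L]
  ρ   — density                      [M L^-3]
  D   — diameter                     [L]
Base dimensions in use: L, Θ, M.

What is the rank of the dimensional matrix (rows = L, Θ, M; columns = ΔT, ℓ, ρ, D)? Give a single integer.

Write exponents as rows L,Θ,M / cols ΔT,ℓ,ρ,D:
  L: [ 0  1 -3  1]
  Θ: [ 1  0  0  0]
  M: [ 0  0  1  0]
Row reduction gives pivot columns ΔT,ℓ,ρ; rank = 3

3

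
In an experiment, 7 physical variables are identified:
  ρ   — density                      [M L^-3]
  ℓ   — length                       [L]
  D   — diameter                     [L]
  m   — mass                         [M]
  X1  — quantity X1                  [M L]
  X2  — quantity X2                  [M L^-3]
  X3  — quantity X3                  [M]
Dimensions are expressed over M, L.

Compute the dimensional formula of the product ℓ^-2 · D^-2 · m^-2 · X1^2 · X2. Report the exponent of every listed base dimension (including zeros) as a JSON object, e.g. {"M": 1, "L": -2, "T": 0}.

{"M": 1, "L": -5}

Exponent matrix [M,L] × [ρ,ℓ,D,m,X1,X2,X3]:
  M: [ 1  0  0  1  1  1  1]
  L: [-3  1  1  0  1 -3  0]
  [M]: (-2)·0+(-2)·0+(-2)·1+(2)·1+(1)·1 = 1
  [L]: (-2)·1+(-2)·1+(-2)·0+(2)·1+(1)·-3 = -5
⇒ M L^-5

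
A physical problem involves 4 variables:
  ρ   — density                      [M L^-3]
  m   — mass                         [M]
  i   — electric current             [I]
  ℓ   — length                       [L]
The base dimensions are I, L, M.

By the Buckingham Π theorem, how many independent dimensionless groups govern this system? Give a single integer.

1

Write exponents as rows I,L,M / cols ρ,m,i,ℓ:
  I: [ 0  0  1  0]
  L: [-3  0  0  1]
  M: [ 1  1  0  0]
Row reduction gives pivot columns ρ,m,i; rank = 3
4 vars − rank 3 = 1 Π group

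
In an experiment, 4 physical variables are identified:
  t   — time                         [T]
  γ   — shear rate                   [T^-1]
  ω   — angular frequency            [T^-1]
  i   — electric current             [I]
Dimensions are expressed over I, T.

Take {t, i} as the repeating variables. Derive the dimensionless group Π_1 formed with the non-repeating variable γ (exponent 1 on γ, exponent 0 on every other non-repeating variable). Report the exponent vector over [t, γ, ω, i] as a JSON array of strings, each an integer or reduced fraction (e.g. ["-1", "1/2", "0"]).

["1", "1", "0", "0"]

Write exponents as rows I,T / cols t,γ,ω,i:
  I: [ 0  0  0  1]
  T: [ 1 -1 -1  0]
RREF → pivots at {t,i} ⇒ r = 2
Pivot set = {t,i}, free = {γ,ω}
RREF:
  r0: [   1   -1   -1    0]
  r1: [   0    0    0    1]
Fix exponent of γ at 1, ω at 0; solve each RREF row for its pivot's exponent:
  r0: exp(t) + (-1)·1 = 0 ⇒ exp(t) = 1
  r1: exp(i) + (0)·1 = 0 ⇒ exp(i) = 0
Π_1 = t · γ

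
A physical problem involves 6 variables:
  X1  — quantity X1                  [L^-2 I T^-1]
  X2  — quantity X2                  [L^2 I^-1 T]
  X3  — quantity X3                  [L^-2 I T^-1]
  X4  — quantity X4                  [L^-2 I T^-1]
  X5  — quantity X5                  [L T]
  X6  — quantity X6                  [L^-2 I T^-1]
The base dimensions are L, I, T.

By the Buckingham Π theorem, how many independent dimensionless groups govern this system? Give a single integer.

4

Dimensional matrix (L×I×T by X1×X2×X3×X4×X5×X6):
  L: [-2  2 -2 -2  1 -2]
  I: [ 1 -1  1  1  0  1]
  T: [-1  1 -1 -1  1 -1]
Echelon form has 2 nonzero rows (pivots: X1,X5)
Π count = n − r = 6 − 2 = 4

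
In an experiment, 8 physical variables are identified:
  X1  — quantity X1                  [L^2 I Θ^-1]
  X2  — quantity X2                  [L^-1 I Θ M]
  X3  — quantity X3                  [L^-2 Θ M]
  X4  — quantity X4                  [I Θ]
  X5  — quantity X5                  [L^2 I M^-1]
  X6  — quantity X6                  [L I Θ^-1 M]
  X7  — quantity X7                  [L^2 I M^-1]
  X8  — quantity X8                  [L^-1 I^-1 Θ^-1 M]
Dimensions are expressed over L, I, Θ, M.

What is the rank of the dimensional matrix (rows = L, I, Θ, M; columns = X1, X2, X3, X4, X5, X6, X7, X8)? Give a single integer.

Exponent matrix [L,I,Θ,M] × [X1,X2,X3,X4,X5,X6,X7,X8]:
  L: [ 2 -1 -2  0  2  1  2 -1]
  I: [ 1  1  0  1  1  1  1 -1]
  Θ: [-1  1  1  1  0 -1  0 -1]
  M: [ 0  1  1  0 -1  1 -1  1]
RREF → pivots at {X1,X2,X3} ⇒ r = 3

3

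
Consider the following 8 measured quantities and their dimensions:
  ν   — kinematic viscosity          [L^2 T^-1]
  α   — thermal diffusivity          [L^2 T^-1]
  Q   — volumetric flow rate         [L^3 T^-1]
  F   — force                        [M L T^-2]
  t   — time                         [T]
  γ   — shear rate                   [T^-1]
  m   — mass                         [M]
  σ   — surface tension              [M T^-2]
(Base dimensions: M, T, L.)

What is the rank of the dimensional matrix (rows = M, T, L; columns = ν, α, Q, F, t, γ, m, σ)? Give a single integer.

Write exponents as rows M,T,L / cols ν,α,Q,F,t,γ,m,σ:
  M: [ 0  0  0  1  0  0  1  1]
  T: [-1 -1 -1 -2  1 -1  0 -2]
  L: [ 2  2  3  1  0  0  0  0]
Row reduction gives pivot columns ν,Q,F; rank = 3

3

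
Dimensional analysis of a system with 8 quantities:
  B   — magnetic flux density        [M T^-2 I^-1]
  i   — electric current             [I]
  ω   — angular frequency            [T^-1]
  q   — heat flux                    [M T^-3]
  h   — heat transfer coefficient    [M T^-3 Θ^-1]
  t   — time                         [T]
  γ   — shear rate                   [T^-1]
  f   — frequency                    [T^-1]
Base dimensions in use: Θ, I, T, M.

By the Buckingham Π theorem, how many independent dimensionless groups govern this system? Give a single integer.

4

Dimensional matrix (Θ×I×T×M by B×i×ω×q×h×t×γ×f):
  Θ: [ 0  0  0  0 -1  0  0  0]
  I: [-1  1  0  0  0  0  0  0]
  T: [-2  0 -1 -3 -3  1 -1 -1]
  M: [ 1  0  0  1  1  0  0  0]
RREF → pivots at {B,i,ω,h} ⇒ r = 4
n=8, r=4 ⇒ 4 dimensionless groups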